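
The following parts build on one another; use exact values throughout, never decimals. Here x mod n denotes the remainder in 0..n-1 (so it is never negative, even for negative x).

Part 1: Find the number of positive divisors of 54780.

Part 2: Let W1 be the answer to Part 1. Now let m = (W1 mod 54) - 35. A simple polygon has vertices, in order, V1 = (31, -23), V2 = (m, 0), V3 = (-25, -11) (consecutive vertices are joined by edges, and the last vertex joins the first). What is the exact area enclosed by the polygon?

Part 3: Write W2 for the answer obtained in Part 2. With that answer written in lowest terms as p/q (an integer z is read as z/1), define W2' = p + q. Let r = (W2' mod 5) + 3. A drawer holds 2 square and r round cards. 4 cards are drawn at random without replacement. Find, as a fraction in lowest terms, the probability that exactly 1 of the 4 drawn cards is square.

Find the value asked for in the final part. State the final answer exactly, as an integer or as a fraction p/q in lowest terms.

4/7

Part 1: 54780 = 2^2 * 3 * 5 * 11 * 83; number of divisors = (2+1) * (1+1) * (1+1) * (1+1) * (1+1) = 48; answer 48
Part 2: W1 = 48; m = 13; cross terms: (31*0 - 13*-23)=299, (13*-11 - -25*0)=-143, (-25*-23 - 31*-11)=916; twice the area = |1072| = 1072; area = 536; answer 536
Part 3: W2 = 536; threaded value p + q = 537; r = 5; total draws C(7,4) = 35; favorable C(2,1)*C(5,3) = 20; P = 4/7; answer 4/7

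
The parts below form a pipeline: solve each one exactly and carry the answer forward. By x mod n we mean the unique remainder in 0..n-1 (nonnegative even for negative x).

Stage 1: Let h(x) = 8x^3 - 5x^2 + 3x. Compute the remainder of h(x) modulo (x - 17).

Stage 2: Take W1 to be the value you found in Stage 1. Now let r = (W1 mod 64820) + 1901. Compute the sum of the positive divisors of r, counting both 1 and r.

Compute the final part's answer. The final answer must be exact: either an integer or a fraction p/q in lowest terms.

Stage 1: remainder = value at the root: 8*(17)^3 - 5*(17)^2 + 3*(17)^1 = (39304) + (-1445) + (51) = 37910; answer 37910
Stage 2: W1 = 37910; r = 39811; 39811 = 41 * 971; sigma = (1 + 41) * (1 + 971) = 42 * 972 = 40824; answer 40824

40824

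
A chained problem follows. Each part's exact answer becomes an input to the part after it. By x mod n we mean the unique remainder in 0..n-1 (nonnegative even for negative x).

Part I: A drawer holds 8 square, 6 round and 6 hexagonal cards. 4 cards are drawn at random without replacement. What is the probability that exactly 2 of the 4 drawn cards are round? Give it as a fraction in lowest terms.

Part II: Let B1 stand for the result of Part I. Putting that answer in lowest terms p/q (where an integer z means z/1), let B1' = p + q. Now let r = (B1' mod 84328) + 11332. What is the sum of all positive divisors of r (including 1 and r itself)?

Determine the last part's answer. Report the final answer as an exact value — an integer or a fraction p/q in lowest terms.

20160

Part I: total draws C(20,4) = 4845; favorable C(6,2)*C(14,2) = 1365; P = 91/323; answer 91/323
Part II: B1 = 91/323; threaded value p + q = 414; r = 11746; 11746 = 2 * 7 * 839; sigma = (1 + 2) * (1 + 7) * (1 + 839) = 3 * 8 * 840 = 20160; answer 20160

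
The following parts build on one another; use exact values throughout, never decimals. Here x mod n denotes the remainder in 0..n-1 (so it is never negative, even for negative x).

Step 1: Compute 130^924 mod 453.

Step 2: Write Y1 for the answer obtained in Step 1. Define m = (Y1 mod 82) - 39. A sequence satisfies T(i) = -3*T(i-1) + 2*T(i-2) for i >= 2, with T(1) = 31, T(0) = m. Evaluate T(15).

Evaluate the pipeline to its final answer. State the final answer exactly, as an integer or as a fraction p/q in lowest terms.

Step 1: squarings mod 453: 130^1=130, 130^2=139, 130^4=295, 130^8=49, 130^16=136, 130^32=376, 130^64=40, 130^128=241, 130^256=97, 130^512=349; 130^924 = 130^4 * 130^8 * 130^16 * 130^128 * 130^256 * 130^512 = 322 (mod 453); answer 322
Step 2: Y1 = 322; m = 37; T(2) = -3*(31) + 2*(37) = -19; iterating: T(2)=-19, T(3)=119, T(4)=-395, T(5)=1423, T(6)=-5059, T(7)=18023, T(8)=-64187, T(9)=228607, T(10)=-814195, T(11)=2899799, T(12)=-10327787, T(13)=36782959, T(14)=-131004451, T(15)=466579271; answer 466579271

466579271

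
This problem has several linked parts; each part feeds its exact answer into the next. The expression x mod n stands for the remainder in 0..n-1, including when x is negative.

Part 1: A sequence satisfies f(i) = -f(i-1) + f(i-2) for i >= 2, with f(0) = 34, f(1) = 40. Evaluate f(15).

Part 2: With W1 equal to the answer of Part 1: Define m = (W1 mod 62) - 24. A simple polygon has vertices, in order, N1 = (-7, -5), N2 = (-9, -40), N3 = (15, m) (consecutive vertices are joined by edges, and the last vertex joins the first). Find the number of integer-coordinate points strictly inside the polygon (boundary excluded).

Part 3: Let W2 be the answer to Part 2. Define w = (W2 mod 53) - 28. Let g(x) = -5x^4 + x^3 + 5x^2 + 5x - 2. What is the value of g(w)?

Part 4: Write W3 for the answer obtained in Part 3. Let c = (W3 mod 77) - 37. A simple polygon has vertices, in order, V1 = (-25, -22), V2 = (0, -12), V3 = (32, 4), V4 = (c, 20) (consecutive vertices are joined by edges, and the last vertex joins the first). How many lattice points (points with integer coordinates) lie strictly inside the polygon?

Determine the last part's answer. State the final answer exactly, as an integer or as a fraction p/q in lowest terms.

Part 1: f(2) = -1*(40) + 1*(34) = -6; iterating: f(2)=-6, f(3)=46, f(4)=-52, f(5)=98, f(6)=-150, f(7)=248, f(8)=-398, f(9)=646, f(10)=-1044, f(11)=1690, f(12)=-2734, f(13)=4424, f(14)=-7158, f(15)=11582; answer 11582
Part 2: W1 = 11582; m = 26; cross terms: (-7*-40 - -9*-5)=235, (-9*26 - 15*-40)=366, (15*-5 - -7*26)=107; twice the area = |708| = 708; area = 354; boundary points = 1 + 6 + 1 = 8; strictly interior points = area - boundary/2 + 1 = 351; answer 351
Part 3: W2 = 351; w = 5; -5*(5)^4 + 1*(5)^3 + 5*(5)^2 + 5*(5)^1 - 2 = (-3125) + (125) + (125) + (25) + (-2) = -2852; answer -2852
Part 4: W3 = -2852; c = 37; cross terms: (-25*-12 - 0*-22)=300, (0*4 - 32*-12)=384, (32*20 - 37*4)=492, (37*-22 - -25*20)=-314; twice the area = |862| = 862; area = 431; boundary points = 5 + 16 + 1 + 2 = 24; strictly interior points = area - boundary/2 + 1 = 420; answer 420

420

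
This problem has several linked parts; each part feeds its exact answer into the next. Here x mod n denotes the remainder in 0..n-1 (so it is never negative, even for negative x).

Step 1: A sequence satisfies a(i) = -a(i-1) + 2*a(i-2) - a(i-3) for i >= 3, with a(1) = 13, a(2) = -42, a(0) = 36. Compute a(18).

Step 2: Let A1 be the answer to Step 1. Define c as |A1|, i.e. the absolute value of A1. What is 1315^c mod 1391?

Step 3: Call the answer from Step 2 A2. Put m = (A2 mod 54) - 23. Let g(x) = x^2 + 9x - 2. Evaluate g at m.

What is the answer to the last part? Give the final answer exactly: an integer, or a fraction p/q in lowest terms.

Step 1: a(3) = -1*(-42) + 2*(13) - 1*(36) = 32; iterating: a(3)=32, a(4)=-129, a(5)=235, a(6)=-525, a(7)=1124, a(8)=-2409, a(9)=5182, a(10)=-11124, a(11)=23897, a(12)=-51327, a(13)=110245, a(14)=-236796, a(15)=508613, a(16)=-1092450, a(17)=2346472, a(18)=-5039985; answer -5039985
Step 2: A1 = -5039985; c = 5039985; squarings mod 1391: 1315^1=1315, 1315^2=212, 1315^4=432, 1315^8=230, 1315^16=42, 1315^32=373, 1315^64=29, 1315^128=841, 1315^256=653, 1315^512=763, 1315^1024=731, 1315^2048=217, 1315^4096=1186, 1315^8192=295, 1315^16384=783, 1315^32768=1049, 1315^65536=120, 1315^131072=490, 1315^262144=848, 1315^524288=1348, 1315^1048576=458, 1315^2097152=1114, 1315^4194304=224; 1315^5039985 = 1315^1 * 1315^16 * 1315^32 * 1315^64 * 1315^256 * 1315^512 * 1315^1024 * 1315^8192 * 1315^16384 * 1315^32768 * 1315^262144 * 1315^524288 * 1315^4194304 = 473 (mod 1391); answer 473
Step 3: A2 = 473; m = 18; 1*(18)^2 + 9*(18)^1 - 2 = (324) + (162) + (-2) = 484; answer 484

484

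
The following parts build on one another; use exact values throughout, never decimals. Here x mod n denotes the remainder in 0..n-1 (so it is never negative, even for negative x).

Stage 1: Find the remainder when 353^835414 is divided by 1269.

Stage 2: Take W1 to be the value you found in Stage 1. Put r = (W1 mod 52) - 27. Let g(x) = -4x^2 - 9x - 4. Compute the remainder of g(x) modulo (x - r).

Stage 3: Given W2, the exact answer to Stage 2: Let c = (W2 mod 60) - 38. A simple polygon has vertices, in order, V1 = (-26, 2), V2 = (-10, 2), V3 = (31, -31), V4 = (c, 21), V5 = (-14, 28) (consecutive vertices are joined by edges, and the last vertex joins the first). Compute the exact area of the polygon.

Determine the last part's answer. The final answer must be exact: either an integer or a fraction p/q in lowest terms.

Stage 1: squarings mod 1269: 353^1=353, 353^2=247, 353^4=97, 353^8=526, 353^16=34, 353^32=1156, 353^64=79, 353^128=1165, 353^256=664, 353^512=553, 353^1024=1249, 353^2048=400, 353^4096=106, 353^8192=1084, 353^16384=1231, 353^32768=175, 353^65536=169, 353^131072=643, 353^262144=1024, 353^524288=382; 353^835414 = 353^2 * 353^4 * 353^16 * 353^64 * 353^256 * 353^512 * 353^1024 * 353^2048 * 353^4096 * 353^8192 * 353^32768 * 353^262144 * 353^524288 = 385 (mod 1269); answer 385
Stage 2: W1 = 385; r = -6; remainder = value at the root: -4*(-6)^2 - 9*(-6)^1 - 4 = (-144) + (54) + (-4) = -94; answer -94
Stage 3: W2 = -94; c = -12; cross terms: (-26*2 - -10*2)=-32, (-10*-31 - 31*2)=248, (31*21 - -12*-31)=279, (-12*28 - -14*21)=-42, (-14*2 - -26*28)=700; twice the area = |1153| = 1153; area = 1153/2; answer 1153/2

1153/2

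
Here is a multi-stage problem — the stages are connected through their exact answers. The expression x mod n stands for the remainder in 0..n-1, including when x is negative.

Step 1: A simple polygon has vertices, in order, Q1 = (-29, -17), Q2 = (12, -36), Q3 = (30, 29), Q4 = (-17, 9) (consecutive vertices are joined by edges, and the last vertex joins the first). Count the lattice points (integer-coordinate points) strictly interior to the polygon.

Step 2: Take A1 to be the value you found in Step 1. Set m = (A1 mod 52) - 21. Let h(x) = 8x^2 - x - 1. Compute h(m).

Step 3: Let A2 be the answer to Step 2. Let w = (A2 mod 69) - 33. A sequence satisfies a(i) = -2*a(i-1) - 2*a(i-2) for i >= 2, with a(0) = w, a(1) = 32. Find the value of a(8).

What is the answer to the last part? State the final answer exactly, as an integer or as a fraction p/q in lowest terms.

Step 1: cross terms: (-29*-36 - 12*-17)=1248, (12*29 - 30*-36)=1428, (30*9 - -17*29)=763, (-17*-17 - -29*9)=550; twice the area = |3989| = 3989; area = 3989/2; boundary points = 1 + 1 + 1 + 2 = 5; strictly interior points = area - boundary/2 + 1 = 1993; answer 1993
Step 2: A1 = 1993; m = -4; 8*(-4)^2 - 1*(-4)^1 - 1 = (128) + (4) + (-1) = 131; answer 131
Step 3: A2 = 131; w = 29; a(2) = -2*(32) - 2*(29) = -122; iterating: a(2)=-122, a(3)=180, a(4)=-116, a(5)=-128, a(6)=488, a(7)=-720, a(8)=464; answer 464

464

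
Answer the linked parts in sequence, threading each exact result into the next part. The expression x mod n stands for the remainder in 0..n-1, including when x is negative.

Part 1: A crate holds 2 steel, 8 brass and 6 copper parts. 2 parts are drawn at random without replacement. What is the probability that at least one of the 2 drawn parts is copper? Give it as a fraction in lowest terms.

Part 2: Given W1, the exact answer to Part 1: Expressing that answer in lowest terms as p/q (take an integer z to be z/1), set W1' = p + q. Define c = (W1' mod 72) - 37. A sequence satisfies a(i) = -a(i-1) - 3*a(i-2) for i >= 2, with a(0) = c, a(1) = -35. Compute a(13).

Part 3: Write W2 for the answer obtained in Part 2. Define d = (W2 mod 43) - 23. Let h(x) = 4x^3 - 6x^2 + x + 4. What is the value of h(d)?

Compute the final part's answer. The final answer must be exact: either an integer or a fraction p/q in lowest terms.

359

Part 1: total draws C(16,2) = 120; complement C(10,2) = 45; favorable 120 - 45 = 75; P = 5/8; answer 5/8
Part 2: W1 = 5/8; threaded value p + q = 13; c = -24; a(2) = -1*(-35) - 3*(-24) = 107; iterating: a(2)=107, a(3)=-2, a(4)=-319, a(5)=325, a(6)=632, a(7)=-1607, a(8)=-289, a(9)=5110, a(10)=-4243, a(11)=-11087, a(12)=23816, a(13)=9445; answer 9445
Part 3: W2 = 9445; d = 5; 4*(5)^3 - 6*(5)^2 + 1*(5)^1 + 4 = (500) + (-150) + (5) + (4) = 359; answer 359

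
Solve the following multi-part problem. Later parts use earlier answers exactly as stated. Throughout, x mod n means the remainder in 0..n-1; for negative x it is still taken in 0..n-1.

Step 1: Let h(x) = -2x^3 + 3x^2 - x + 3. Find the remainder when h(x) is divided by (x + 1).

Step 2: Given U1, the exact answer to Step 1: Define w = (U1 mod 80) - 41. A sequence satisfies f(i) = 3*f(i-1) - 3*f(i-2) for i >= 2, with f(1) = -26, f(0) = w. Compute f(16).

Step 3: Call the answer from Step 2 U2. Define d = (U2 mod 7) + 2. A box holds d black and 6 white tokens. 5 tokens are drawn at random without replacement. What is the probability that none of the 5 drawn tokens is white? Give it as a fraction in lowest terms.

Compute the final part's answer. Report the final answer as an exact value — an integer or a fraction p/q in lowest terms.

4/143

Step 1: remainder = value at the root: -2*(-1)^3 + 3*(-1)^2 - 1*(-1)^1 + 3 = (2) + (3) + (1) + (3) = 9; answer 9
Step 2: U1 = 9; w = -32; f(2) = 3*(-26) - 3*(-32) = 18; iterating: f(2)=18, f(3)=132, f(4)=342, f(5)=630, f(6)=864, f(7)=702, f(8)=-486, f(9)=-3564, f(10)=-9234, f(11)=-17010, f(12)=-23328, f(13)=-18954, f(14)=13122, f(15)=96228, f(16)=249318; answer 249318
Step 3: U2 = 249318; d = 8; total draws C(14,5) = 2002; favorable C(8,5) = 56; P = 4/143; answer 4/143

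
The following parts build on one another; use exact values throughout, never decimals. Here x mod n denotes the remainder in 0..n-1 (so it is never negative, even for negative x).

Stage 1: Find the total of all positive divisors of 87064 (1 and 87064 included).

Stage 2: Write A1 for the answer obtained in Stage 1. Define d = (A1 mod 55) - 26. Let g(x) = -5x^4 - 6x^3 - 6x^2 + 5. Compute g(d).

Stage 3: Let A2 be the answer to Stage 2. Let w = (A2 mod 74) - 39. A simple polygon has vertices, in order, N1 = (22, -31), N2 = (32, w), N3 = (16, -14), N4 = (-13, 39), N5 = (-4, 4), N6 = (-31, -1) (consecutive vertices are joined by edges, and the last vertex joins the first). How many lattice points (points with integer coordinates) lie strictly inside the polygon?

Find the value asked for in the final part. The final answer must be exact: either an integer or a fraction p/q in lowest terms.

Stage 1: 87064 = 2^3 * 10883; sigma = (1 + 2 + 4 + 8) * (1 + 10883) = 15 * 10884 = 163260; answer 163260
Stage 2: A1 = 163260; d = -6; -5*(-6)^4 - 6*(-6)^3 - 6*(-6)^2 + 5 = (-6480) + (1296) + (-216) + (5) = -5395; answer -5395
Stage 3: A2 = -5395; w = -32; cross terms: (22*-32 - 32*-31)=288, (32*-14 - 16*-32)=64, (16*39 - -13*-14)=442, (-13*4 - -4*39)=104, (-4*-1 - -31*4)=128, (-31*-31 - 22*-1)=983; twice the area = |2009| = 2009; area = 2009/2; boundary points = 1 + 2 + 1 + 1 + 1 + 1 = 7; strictly interior points = area - boundary/2 + 1 = 1002; answer 1002

1002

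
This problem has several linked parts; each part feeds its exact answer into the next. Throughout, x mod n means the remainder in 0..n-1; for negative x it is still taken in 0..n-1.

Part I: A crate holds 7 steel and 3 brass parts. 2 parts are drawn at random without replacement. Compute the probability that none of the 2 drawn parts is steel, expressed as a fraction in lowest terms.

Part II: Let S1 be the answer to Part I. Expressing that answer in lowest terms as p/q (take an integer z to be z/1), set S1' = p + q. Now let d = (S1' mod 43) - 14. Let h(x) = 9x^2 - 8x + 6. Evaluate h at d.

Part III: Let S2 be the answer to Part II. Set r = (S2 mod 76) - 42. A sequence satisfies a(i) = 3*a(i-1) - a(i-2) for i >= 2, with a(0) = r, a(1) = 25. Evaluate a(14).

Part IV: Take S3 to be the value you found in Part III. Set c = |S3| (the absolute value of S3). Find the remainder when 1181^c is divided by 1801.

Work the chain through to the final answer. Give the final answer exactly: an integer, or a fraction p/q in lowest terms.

870

Part I: total draws C(10,2) = 45; favorable C(3,2) = 3; P = 1/15; answer 1/15
Part II: S1 = 1/15; threaded value p + q = 16; d = 2; 9*(2)^2 - 8*(2)^1 + 6 = (36) + (-16) + (6) = 26; answer 26
Part III: S2 = 26; r = -16; a(2) = 3*(25) - 1*(-16) = 91; iterating: a(2)=91, a(3)=248, a(4)=653, a(5)=1711, a(6)=4480, a(7)=11729, a(8)=30707, a(9)=80392, a(10)=210469, a(11)=551015, a(12)=1442576, a(13)=3776713, a(14)=9887563; answer 9887563
Part IV: S3 = 9887563; c = 9887563; squarings mod 1801: 1181^1=1181, 1181^2=787, 1181^4=1626, 1181^8=8, 1181^16=64, 1181^32=494, 1181^64=901, 1181^128=1351, 1181^256=788, 1181^512=1400, 1181^1024=512, 1181^2048=999, 1181^4096=247, 1181^8192=1576, 1181^16384=197, 1181^32768=988, 1181^65536=2, 1181^131072=4, 1181^262144=16, 1181^524288=256, 1181^1048576=700, 1181^2097152=128, 1181^4194304=175, 1181^8388608=8; 1181^9887563 = 1181^1 * 1181^2 * 1181^8 * 1181^64 * 1181^256 * 1181^512 * 1181^1024 * 1181^2048 * 1181^4096 * 1181^16384 * 1181^32768 * 1181^131072 * 1181^262144 * 1181^1048576 * 1181^8388608 = 870 (mod 1801); answer 870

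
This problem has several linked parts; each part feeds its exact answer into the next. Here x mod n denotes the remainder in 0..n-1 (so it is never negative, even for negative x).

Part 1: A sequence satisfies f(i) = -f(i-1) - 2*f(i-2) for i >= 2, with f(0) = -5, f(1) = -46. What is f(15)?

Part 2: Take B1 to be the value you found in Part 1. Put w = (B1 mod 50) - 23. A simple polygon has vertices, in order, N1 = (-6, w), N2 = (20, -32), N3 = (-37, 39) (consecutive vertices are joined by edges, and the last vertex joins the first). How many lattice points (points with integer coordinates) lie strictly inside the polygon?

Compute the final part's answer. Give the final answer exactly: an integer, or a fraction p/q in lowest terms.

Part 1: f(2) = -1*(-46) - 2*(-5) = 56; iterating: f(2)=56, f(3)=36, f(4)=-148, f(5)=76, f(6)=220, f(7)=-372, f(8)=-68, f(9)=812, f(10)=-676, f(11)=-948, f(12)=2300, f(13)=-404, f(14)=-4196, f(15)=5004; answer 5004
Part 2: B1 = 5004; w = -19; cross terms: (-6*-32 - 20*-19)=572, (20*39 - -37*-32)=-404, (-37*-19 - -6*39)=937; twice the area = |1105| = 1105; area = 1105/2; boundary points = 13 + 1 + 1 = 15; strictly interior points = area - boundary/2 + 1 = 546; answer 546

546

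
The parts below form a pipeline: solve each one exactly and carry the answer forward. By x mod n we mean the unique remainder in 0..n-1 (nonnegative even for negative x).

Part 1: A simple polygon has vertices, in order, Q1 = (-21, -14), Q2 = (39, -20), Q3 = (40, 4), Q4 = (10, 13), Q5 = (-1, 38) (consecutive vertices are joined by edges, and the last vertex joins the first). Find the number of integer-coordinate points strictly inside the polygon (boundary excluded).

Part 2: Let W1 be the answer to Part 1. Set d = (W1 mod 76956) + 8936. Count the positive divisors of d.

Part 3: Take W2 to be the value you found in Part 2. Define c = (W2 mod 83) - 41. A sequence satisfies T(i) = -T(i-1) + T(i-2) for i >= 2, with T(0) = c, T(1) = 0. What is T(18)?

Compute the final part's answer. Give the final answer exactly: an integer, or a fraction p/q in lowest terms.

-62283

Part 1: cross terms: (-21*-20 - 39*-14)=966, (39*4 - 40*-20)=956, (40*13 - 10*4)=480, (10*38 - -1*13)=393, (-1*-14 - -21*38)=812; twice the area = |3607| = 3607; area = 3607/2; boundary points = 6 + 1 + 3 + 1 + 4 = 15; strictly interior points = area - boundary/2 + 1 = 1797; answer 1797
Part 2: W1 = 1797; d = 10733; 10733 is prime, so its only divisors are 1 and 10733; count = 2; answer 2
Part 3: W2 = 2; c = -39; T(2) = -1*(0) + 1*(-39) = -39; iterating: T(2)=-39, T(3)=39, T(4)=-78, T(5)=117, T(6)=-195, T(7)=312, T(8)=-507, T(9)=819, T(10)=-1326, T(11)=2145, T(12)=-3471, T(13)=5616, T(14)=-9087, T(15)=14703, T(16)=-23790, T(17)=38493, T(18)=-62283; answer -62283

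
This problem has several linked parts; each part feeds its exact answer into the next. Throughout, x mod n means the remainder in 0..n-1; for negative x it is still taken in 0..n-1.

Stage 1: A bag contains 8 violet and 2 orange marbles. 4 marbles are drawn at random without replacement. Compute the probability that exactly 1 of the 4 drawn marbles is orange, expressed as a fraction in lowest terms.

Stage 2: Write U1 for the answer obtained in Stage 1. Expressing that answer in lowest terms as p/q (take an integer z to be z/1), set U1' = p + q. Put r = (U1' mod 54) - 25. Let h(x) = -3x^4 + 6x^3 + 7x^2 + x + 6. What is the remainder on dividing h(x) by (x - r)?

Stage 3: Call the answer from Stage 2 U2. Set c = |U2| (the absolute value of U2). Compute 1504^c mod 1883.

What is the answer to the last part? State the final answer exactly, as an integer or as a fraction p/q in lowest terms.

1114

Stage 1: total draws C(10,4) = 210; favorable C(2,1)*C(8,3) = 112; P = 8/15; answer 8/15
Stage 2: U1 = 8/15; threaded value p + q = 23; r = -2; remainder = value at the root: -3*(-2)^4 + 6*(-2)^3 + 7*(-2)^2 + 1*(-2)^1 + 6 = (-48) + (-48) + (28) + (-2) + (6) = -64; answer -64
Stage 3: U2 = -64; c = 64; squarings mod 1883: 1504^1=1504, 1504^2=533, 1504^4=1639, 1504^8=1163, 1504^16=575, 1504^32=1100, 1504^64=1114; 1504^64 = 1504^64 = 1114 (mod 1883); answer 1114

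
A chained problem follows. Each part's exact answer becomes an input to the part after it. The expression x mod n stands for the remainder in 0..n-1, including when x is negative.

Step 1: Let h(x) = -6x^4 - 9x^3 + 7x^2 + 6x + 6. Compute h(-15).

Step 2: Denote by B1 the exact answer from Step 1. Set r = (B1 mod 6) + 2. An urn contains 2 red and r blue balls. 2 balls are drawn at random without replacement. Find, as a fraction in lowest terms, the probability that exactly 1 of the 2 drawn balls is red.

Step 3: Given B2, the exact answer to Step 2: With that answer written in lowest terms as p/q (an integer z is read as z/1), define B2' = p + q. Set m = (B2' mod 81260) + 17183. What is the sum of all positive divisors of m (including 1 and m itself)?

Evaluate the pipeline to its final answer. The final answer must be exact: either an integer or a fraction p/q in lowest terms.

30086

Step 1: -6*(-15)^4 - 9*(-15)^3 + 7*(-15)^2 + 6*(-15)^1 + 6 = (-303750) + (30375) + (1575) + (-90) + (6) = -271884; answer -271884
Step 2: B1 = -271884; r = 2; total draws C(4,2) = 6; favorable C(2,1)*C(2,1) = 4; P = 2/3; answer 2/3
Step 3: B2 = 2/3; threaded value p + q = 5; m = 17188; 17188 = 2^2 * 4297; sigma = (1 + 2 + 4) * (1 + 4297) = 7 * 4298 = 30086; answer 30086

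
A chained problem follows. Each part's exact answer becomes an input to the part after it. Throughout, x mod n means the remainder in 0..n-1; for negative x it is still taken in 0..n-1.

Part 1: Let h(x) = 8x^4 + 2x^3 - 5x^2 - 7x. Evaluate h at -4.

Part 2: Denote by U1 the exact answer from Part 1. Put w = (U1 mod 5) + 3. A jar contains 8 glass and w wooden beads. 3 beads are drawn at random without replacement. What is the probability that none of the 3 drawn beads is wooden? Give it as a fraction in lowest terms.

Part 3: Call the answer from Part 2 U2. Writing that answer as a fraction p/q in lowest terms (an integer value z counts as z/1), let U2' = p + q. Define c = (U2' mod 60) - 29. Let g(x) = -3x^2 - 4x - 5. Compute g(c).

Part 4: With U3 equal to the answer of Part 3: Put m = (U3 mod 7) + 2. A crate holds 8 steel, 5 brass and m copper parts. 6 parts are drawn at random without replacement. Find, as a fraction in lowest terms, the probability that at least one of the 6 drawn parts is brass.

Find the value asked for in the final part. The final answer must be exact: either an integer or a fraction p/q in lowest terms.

Part 1: 8*(-4)^4 + 2*(-4)^3 - 5*(-4)^2 - 7*(-4)^1 = (2048) + (-128) + (-80) + (28) = 1868; answer 1868
Part 2: U1 = 1868; w = 6; total draws C(14,3) = 364; favorable C(8,3) = 56; P = 2/13; answer 2/13
Part 3: U2 = 2/13; threaded value p + q = 15; c = -14; -3*(-14)^2 - 4*(-14)^1 - 5 = (-588) + (56) + (-5) = -537; answer -537
Part 4: U3 = -537; m = 4; total draws C(17,6) = 12376; complement C(12,6) = 924; favorable 12376 - 924 = 11452; P = 409/442; answer 409/442

409/442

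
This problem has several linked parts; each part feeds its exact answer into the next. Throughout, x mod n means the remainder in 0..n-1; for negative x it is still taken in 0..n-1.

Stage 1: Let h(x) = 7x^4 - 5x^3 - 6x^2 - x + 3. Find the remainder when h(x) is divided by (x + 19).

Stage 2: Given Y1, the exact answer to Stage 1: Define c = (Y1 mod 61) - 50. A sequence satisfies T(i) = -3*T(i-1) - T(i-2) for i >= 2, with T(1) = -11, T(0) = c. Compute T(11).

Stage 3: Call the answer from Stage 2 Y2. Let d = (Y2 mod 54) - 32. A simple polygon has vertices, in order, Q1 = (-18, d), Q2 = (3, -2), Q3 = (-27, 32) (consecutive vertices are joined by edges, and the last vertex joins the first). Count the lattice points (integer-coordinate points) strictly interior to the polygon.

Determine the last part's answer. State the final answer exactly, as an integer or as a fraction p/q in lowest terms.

686

Stage 1: remainder = value at the root: 7*(-19)^4 - 5*(-19)^3 - 6*(-19)^2 - 1*(-19)^1 + 3 = (912247) + (34295) + (-2166) + (19) + (3) = 944398; answer 944398
Stage 2: Y1 = 944398; c = 7; T(2) = -3*(-11) - 1*(7) = 26; iterating: T(2)=26, T(3)=-67, T(4)=175, T(5)=-458, T(6)=1199, T(7)=-3139, T(8)=8218, T(9)=-21515, T(10)=56327, T(11)=-147466; answer -147466
Stage 3: Y2 = -147466; d = -24; cross terms: (-18*-2 - 3*-24)=108, (3*32 - -27*-2)=42, (-27*-24 - -18*32)=1224; twice the area = |1374| = 1374; area = 687; boundary points = 1 + 2 + 1 = 4; strictly interior points = area - boundary/2 + 1 = 686; answer 686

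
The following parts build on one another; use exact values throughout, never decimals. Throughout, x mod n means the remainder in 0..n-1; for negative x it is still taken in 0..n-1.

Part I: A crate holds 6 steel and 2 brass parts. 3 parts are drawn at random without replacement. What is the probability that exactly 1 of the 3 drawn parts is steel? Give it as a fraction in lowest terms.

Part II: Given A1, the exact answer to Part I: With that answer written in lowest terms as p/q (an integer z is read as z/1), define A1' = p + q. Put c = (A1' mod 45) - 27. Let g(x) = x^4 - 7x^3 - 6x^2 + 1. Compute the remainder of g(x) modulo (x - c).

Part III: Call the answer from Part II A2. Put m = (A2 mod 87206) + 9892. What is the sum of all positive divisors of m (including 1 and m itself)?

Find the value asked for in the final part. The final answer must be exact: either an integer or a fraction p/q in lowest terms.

Part I: total draws C(8,3) = 56; favorable C(6,1)*C(2,2) = 6; P = 3/28; answer 3/28
Part II: A1 = 3/28; threaded value p + q = 31; c = 4; remainder = value at the root: 1*(4)^4 - 7*(4)^3 - 6*(4)^2 + 1 = (256) + (-448) + (-96) + (1) = -287; answer -287
Part III: A2 = -287; m = 96811; 96811 = 11 * 13 * 677; sigma = (1 + 11) * (1 + 13) * (1 + 677) = 12 * 14 * 678 = 113904; answer 113904

113904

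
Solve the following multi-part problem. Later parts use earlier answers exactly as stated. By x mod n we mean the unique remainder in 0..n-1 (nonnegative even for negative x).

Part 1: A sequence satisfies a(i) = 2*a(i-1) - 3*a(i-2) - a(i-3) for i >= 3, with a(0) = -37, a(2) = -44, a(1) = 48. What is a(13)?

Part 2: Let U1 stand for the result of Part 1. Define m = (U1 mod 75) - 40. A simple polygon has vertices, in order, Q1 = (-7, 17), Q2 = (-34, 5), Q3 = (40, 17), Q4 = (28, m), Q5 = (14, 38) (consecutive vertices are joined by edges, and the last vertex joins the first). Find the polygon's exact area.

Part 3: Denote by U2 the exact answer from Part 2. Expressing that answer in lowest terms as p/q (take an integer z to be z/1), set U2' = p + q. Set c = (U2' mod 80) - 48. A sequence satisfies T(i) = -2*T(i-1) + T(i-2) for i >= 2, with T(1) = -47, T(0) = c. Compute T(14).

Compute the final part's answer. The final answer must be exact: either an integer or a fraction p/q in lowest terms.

4499435

Part 1: a(3) = 2*(-44) - 3*(48) - 1*(-37) = -195; iterating: a(3)=-195, a(4)=-306, a(5)=17, a(6)=1147, a(7)=2549, a(8)=1640, a(9)=-5514, a(10)=-18497, a(11)=-22092, a(12)=16821, a(13)=118415; answer 118415
Part 2: U1 = 118415; m = 25; cross terms: (-7*5 - -34*17)=543, (-34*17 - 40*5)=-778, (40*25 - 28*17)=524, (28*38 - 14*25)=714, (14*17 - -7*38)=504; twice the area = |1507| = 1507; area = 1507/2; answer 1507/2
Part 3: U2 = 1507/2; threaded value p + q = 1509; c = 21; T(2) = -2*(-47) + 1*(21) = 115; iterating: T(2)=115, T(3)=-277, T(4)=669, T(5)=-1615, T(6)=3899, T(7)=-9413, T(8)=22725, T(9)=-54863, T(10)=132451, T(11)=-319765, T(12)=771981, T(13)=-1863727, T(14)=4499435; answer 4499435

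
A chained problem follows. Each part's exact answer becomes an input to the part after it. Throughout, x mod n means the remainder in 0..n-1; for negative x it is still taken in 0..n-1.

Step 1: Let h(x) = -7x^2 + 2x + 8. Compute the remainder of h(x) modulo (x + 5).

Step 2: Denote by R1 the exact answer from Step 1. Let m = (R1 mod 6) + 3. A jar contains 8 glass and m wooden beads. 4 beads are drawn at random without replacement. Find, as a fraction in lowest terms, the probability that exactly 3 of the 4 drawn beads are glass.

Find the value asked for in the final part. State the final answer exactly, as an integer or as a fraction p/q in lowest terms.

Step 1: remainder = value at the root: -7*(-5)^2 + 2*(-5)^1 + 8 = (-175) + (-10) + (8) = -177; answer -177
Step 2: R1 = -177; m = 6; total draws C(14,4) = 1001; favorable C(8,3)*C(6,1) = 336; P = 48/143; answer 48/143

48/143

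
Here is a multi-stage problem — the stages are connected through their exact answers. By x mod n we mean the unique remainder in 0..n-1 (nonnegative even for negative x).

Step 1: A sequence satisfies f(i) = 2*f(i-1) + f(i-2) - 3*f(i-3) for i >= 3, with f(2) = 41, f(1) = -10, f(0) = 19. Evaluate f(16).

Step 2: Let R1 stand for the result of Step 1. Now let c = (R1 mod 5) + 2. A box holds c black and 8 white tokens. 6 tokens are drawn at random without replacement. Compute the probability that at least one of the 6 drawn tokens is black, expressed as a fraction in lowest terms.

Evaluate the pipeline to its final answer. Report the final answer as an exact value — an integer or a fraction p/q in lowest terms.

31/33

Step 1: f(3) = 2*(41) + 1*(-10) - 3*(19) = 15; iterating: f(3)=15, f(4)=101, f(5)=94, f(6)=244, f(7)=279, f(8)=520, f(9)=587, f(10)=857, f(11)=741, f(12)=578, f(13)=-674, f(14)=-2993, f(15)=-8394, f(16)=-17759; answer -17759
Step 2: R1 = -17759; c = 3; total draws C(11,6) = 462; complement C(8,6) = 28; favorable 462 - 28 = 434; P = 31/33; answer 31/33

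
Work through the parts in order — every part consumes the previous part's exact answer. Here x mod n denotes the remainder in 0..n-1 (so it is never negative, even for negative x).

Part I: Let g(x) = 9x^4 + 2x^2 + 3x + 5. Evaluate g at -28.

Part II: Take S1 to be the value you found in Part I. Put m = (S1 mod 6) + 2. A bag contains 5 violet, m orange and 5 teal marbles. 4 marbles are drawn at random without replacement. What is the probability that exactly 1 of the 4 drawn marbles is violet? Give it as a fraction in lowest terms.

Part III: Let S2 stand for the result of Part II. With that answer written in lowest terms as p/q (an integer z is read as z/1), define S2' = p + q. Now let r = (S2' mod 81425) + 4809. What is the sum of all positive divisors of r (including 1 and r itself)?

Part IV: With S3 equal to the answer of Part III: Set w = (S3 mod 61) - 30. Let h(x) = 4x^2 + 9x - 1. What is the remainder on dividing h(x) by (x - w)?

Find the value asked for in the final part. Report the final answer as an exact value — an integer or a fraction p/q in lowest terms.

Part I: 9*(-28)^4 + 2*(-28)^2 + 3*(-28)^1 + 5 = (5531904) + (1568) + (-84) + (5) = 5533393; answer 5533393
Part II: S1 = 5533393; m = 3; total draws C(13,4) = 715; favorable C(5,1)*C(8,3) = 280; P = 56/143; answer 56/143
Part III: S2 = 56/143; threaded value p + q = 199; r = 5008; 5008 = 2^4 * 313; sigma = (1 + 2 + 4 + 8 + 16) * (1 + 313) = 31 * 314 = 9734; answer 9734
Part IV: S3 = 9734; w = 5; remainder = value at the root: 4*(5)^2 + 9*(5)^1 - 1 = (100) + (45) + (-1) = 144; answer 144

144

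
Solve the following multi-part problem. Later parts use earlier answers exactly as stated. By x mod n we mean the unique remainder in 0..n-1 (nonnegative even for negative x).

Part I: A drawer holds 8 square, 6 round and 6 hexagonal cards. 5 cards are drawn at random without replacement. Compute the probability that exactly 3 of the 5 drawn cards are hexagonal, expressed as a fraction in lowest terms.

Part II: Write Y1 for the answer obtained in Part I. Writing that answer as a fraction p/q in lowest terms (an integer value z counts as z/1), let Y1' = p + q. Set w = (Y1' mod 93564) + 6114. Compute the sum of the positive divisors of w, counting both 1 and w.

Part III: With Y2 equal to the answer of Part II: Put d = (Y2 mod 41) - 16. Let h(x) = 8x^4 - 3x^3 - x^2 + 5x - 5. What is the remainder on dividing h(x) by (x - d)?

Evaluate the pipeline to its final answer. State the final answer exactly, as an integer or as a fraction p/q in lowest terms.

Part I: total draws C(20,5) = 15504; favorable C(6,3)*C(14,2) = 1820; P = 455/3876; answer 455/3876
Part II: Y1 = 455/3876; threaded value p + q = 4331; w = 10445; 10445 = 5 * 2089; sigma = (1 + 5) * (1 + 2089) = 6 * 2090 = 12540; answer 12540
Part III: Y2 = 12540; d = 19; remainder = value at the root: 8*(19)^4 - 3*(19)^3 - 1*(19)^2 + 5*(19)^1 - 5 = (1042568) + (-20577) + (-361) + (95) + (-5) = 1021720; answer 1021720

1021720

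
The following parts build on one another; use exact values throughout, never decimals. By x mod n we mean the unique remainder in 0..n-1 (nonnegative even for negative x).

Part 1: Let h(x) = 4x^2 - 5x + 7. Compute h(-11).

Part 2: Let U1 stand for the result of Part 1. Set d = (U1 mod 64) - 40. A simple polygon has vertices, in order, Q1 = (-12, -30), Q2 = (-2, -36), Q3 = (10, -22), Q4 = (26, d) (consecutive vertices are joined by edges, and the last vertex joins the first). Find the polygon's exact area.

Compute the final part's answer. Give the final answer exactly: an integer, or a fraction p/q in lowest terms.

Part 1: 4*(-11)^2 - 5*(-11)^1 + 7 = (484) + (55) + (7) = 546; answer 546
Part 2: U1 = 546; d = -6; cross terms: (-12*-36 - -2*-30)=372, (-2*-22 - 10*-36)=404, (10*-6 - 26*-22)=512, (26*-30 - -12*-6)=-852; twice the area = |436| = 436; area = 218; answer 218

218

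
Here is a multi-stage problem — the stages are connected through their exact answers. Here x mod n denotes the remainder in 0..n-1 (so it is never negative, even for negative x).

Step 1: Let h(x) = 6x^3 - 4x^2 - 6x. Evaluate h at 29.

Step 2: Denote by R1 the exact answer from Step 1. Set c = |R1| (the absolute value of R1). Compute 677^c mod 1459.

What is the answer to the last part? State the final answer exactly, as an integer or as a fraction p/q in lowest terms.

526

Step 1: 6*(29)^3 - 4*(29)^2 - 6*(29)^1 = (146334) + (-3364) + (-174) = 142796; answer 142796
Step 2: R1 = 142796; c = 142796; squarings mod 1459: 677^1=677, 677^2=203, 677^4=357, 677^8=516, 677^16=718, 677^32=497, 677^64=438, 677^128=715, 677^256=575, 677^512=891, 677^1024=185, 677^2048=668, 677^4096=1229, 677^8192=376, 677^16384=1312, 677^32768=1183, 677^65536=308, 677^131072=29; 677^142796 = 677^4 * 677^8 * 677^64 * 677^128 * 677^256 * 677^1024 * 677^2048 * 677^8192 * 677^131072 = 526 (mod 1459); answer 526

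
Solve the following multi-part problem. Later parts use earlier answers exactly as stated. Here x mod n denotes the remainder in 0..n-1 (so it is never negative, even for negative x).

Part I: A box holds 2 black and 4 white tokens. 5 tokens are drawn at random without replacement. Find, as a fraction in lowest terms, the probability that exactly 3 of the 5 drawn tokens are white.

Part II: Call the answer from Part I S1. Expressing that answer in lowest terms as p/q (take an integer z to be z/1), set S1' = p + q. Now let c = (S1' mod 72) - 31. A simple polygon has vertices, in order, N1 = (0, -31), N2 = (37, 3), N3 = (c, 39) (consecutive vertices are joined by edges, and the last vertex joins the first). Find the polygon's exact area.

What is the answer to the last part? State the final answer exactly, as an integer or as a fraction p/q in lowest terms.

1737

Part I: total draws C(6,5) = 6; favorable C(4,3)*C(2,2) = 4; P = 2/3; answer 2/3
Part II: S1 = 2/3; threaded value p + q = 5; c = -26; cross terms: (0*3 - 37*-31)=1147, (37*39 - -26*3)=1521, (-26*-31 - 0*39)=806; twice the area = |3474| = 3474; area = 1737; answer 1737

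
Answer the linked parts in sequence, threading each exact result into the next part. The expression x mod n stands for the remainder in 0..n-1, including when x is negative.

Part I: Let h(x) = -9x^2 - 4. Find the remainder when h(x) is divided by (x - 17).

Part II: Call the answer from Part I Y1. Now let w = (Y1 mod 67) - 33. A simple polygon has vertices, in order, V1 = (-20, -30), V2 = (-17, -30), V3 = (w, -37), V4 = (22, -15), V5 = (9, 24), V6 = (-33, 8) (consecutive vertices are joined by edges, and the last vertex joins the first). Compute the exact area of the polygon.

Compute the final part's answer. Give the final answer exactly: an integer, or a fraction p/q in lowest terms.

Part I: remainder = value at the root: -9*(17)^2 - 4 = (-2601) + (-4) = -2605; answer -2605
Part II: Y1 = -2605; w = -25; cross terms: (-20*-30 - -17*-30)=90, (-17*-37 - -25*-30)=-121, (-25*-15 - 22*-37)=1189, (22*24 - 9*-15)=663, (9*8 - -33*24)=864, (-33*-30 - -20*8)=1150; twice the area = |3835| = 3835; area = 3835/2; answer 3835/2

3835/2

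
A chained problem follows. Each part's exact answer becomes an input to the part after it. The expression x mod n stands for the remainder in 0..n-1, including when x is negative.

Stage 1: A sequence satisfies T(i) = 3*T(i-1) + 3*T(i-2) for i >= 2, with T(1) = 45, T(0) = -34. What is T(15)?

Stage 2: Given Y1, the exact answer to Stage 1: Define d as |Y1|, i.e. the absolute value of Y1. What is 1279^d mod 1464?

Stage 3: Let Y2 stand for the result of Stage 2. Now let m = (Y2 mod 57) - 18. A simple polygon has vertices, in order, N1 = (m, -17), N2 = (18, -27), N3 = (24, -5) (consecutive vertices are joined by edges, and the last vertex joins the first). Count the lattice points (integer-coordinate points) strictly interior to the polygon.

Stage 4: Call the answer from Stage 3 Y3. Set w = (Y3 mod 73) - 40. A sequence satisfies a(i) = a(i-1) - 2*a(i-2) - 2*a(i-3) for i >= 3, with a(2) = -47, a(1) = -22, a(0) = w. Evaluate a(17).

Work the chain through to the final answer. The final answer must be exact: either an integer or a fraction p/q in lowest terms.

Stage 1: T(2) = 3*(45) + 3*(-34) = 33; iterating: T(2)=33, T(3)=234, T(4)=801, T(5)=3105, T(6)=11718, T(7)=44469, T(8)=168561, T(9)=639090, T(10)=2422953, T(11)=9186129, T(12)=34827246, T(13)=132040125, T(14)=500602113, T(15)=1897926714; answer 1897926714
Stage 2: Y1 = 1897926714; d = 1897926714; squarings mod 1464: 1279^1=1279, 1279^2=553, 1279^4=1297, 1279^8=73, 1279^16=937, 1279^32=1033, 1279^64=1297, 1279^128=73, 1279^256=937, 1279^512=1033, 1279^1024=1297, 1279^2048=73, 1279^4096=937, 1279^8192=1033, 1279^16384=1297, 1279^32768=73, 1279^65536=937, 1279^131072=1033, 1279^262144=1297, 1279^524288=73, 1279^1048576=937, 1279^2097152=1033, 1279^4194304=1297, 1279^8388608=73, 1279^16777216=937, 1279^33554432=1033, 1279^67108864=1297, 1279^134217728=73, 1279^268435456=937, 1279^536870912=1033, 1279^1073741824=1297; 1279^1897926714 = 1279^2 * 1279^8 * 1279^16 * 1279^32 * 1279^4096 * 1279^2097152 * 1279^16777216 * 1279^268435456 * 1279^536870912 * 1279^1073741824 = 529 (mod 1464); answer 529
Stage 3: Y2 = 529; m = -2; cross terms: (-2*-27 - 18*-17)=360, (18*-5 - 24*-27)=558, (24*-17 - -2*-5)=-418; twice the area = |500| = 500; area = 250; boundary points = 10 + 2 + 2 = 14; strictly interior points = area - boundary/2 + 1 = 244; answer 244
Stage 4: Y3 = 244; w = -15; a(3) = 1*(-47) - 2*(-22) - 2*(-15) = 27; iterating: a(3)=27, a(4)=165, a(5)=205, a(6)=-179, a(7)=-919, a(8)=-971, a(9)=1225, a(10)=5005, a(11)=4497, a(12)=-7963, a(13)=-26967, a(14)=-20035, a(15)=49825, a(16)=143829, a(17)=84249; answer 84249

84249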